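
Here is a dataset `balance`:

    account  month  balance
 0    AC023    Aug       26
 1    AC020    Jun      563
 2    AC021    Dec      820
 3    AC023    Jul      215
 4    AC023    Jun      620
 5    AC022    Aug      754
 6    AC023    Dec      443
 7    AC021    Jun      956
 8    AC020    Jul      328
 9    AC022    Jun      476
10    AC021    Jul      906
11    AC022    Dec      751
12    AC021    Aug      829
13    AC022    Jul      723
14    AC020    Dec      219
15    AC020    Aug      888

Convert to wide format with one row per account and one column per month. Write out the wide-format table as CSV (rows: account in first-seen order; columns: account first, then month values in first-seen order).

Columns: account plus the 4 distinct month values (Aug, Jun, Dec, Jul).
For example, row AC023 column Aug takes balance=26 from the long row (AC023, Aug).

account,Aug,Jun,Dec,Jul
AC023,26,620,443,215
AC020,888,563,219,328
AC021,829,956,820,906
AC022,754,476,751,723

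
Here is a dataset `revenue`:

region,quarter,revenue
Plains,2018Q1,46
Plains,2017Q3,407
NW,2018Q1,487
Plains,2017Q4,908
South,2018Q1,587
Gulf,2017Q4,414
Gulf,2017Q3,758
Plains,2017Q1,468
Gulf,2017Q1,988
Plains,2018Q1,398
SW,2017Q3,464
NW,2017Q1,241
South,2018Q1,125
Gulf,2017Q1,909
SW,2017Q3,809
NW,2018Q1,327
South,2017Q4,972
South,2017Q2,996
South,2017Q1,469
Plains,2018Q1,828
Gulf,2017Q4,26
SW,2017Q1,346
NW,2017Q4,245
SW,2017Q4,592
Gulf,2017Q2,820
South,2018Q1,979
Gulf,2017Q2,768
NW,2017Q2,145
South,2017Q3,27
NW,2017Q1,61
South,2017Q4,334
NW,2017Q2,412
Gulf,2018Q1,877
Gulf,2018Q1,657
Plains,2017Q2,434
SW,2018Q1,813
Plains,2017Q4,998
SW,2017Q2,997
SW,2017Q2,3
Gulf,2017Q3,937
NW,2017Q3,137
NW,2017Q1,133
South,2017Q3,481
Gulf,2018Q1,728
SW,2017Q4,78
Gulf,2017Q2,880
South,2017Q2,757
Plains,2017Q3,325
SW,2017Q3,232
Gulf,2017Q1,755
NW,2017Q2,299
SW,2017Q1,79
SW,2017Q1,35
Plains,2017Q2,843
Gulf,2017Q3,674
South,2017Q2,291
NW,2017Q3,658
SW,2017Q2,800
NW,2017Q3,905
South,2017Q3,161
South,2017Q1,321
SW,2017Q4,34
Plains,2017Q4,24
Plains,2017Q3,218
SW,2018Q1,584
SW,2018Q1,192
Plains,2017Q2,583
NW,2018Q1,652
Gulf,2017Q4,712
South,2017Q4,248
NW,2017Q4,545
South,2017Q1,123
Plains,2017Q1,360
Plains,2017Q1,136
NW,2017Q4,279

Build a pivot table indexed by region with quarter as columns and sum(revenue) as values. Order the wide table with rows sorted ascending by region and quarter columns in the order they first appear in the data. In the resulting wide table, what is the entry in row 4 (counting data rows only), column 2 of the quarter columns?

1505

With rows sorted ascending by region, row 4 is region=SW. quarter columns in first-appearance order: 2018Q1, 2017Q3, 2017Q4, 2017Q1, 2017Q2; column 2 is 2017Q3.
Long rows with region=SW, quarter=2017Q3: 464 + 809 + 232 = 1505.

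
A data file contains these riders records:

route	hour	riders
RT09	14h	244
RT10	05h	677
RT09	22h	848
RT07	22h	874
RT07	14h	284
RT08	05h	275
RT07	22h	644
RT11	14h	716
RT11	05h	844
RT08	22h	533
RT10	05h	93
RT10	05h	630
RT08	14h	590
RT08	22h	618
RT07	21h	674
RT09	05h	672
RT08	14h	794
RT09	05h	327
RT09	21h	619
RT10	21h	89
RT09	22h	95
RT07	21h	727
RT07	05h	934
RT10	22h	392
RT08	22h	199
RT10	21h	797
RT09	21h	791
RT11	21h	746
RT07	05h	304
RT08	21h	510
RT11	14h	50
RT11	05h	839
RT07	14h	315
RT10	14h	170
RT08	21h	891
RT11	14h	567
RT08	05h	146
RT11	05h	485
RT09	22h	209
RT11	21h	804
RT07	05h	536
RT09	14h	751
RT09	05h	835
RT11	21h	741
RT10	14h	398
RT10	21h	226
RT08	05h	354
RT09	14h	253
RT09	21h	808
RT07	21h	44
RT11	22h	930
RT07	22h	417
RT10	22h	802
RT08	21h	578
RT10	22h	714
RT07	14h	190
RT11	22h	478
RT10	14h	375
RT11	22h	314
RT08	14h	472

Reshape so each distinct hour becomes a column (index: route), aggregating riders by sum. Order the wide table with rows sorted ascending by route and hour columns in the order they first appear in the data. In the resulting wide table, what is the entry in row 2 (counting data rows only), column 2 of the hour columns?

775

With rows sorted ascending by route, row 2 is route=RT08. hour columns in first-appearance order: 14h, 05h, 22h, 21h; column 2 is 05h.
Long rows with route=RT08, hour=05h: 275 + 146 + 354 = 775.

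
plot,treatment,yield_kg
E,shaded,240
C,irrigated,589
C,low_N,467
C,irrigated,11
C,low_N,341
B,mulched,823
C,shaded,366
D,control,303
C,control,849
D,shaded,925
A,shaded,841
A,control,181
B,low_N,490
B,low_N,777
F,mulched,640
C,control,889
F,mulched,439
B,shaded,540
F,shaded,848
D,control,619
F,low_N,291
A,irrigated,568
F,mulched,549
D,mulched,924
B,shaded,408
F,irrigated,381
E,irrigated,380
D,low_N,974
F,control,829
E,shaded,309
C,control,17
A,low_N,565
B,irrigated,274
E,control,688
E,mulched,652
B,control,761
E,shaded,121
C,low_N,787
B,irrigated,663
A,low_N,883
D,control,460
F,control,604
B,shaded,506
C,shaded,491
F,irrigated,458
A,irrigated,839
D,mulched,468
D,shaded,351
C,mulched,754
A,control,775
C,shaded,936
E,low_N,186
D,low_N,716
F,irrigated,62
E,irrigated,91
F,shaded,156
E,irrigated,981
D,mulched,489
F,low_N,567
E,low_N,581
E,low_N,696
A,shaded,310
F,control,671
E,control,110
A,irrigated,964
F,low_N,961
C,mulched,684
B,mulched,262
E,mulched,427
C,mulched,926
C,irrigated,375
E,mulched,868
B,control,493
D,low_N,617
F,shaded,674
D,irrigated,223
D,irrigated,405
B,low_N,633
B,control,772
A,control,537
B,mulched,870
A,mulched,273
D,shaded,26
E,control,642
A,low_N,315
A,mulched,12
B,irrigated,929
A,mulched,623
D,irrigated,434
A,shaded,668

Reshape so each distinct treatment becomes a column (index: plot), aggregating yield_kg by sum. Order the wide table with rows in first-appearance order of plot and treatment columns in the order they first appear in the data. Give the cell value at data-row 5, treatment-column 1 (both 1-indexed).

1819

With rows in first-appearance order of plot, row 5 is plot=A. treatment columns in first-appearance order: shaded, irrigated, low_N, mulched, control; column 1 is shaded.
Long rows with plot=A, treatment=shaded: 841 + 310 + 668 = 1819.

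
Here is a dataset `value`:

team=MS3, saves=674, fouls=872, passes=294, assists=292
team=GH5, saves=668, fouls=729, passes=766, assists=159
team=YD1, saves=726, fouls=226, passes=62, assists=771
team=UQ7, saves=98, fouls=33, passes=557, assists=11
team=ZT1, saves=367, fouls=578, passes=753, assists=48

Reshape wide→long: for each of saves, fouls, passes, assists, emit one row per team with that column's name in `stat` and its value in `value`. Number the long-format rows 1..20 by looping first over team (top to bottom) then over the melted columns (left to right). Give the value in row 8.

159

20 rows total (5 × 4). Row 8: index ⌊(8-1)/4⌋ = 1 into team → GH5; (8-1) mod 4 = 3 into the melted columns → assists.
So row 8 is (GH5, assists, 159); value = 159.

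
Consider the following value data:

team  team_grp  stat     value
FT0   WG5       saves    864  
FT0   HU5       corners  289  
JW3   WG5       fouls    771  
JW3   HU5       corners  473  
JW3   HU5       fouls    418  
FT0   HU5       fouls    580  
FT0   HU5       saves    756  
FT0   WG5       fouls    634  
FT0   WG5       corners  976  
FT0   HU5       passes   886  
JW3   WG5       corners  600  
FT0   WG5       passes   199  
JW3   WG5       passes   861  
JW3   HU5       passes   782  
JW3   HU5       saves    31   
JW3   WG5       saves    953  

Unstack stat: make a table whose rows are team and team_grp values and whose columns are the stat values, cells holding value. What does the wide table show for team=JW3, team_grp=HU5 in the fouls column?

418

Wide layout: rows indexed by team and team_grp, columns are the 4 distinct stat values (saves, corners, fouls, passes).
Cell (team=JW3, team_grp=HU5, stat=fouls) draws from the long row where team=JW3, team_grp=HU5 and stat=fouls, which has value=418.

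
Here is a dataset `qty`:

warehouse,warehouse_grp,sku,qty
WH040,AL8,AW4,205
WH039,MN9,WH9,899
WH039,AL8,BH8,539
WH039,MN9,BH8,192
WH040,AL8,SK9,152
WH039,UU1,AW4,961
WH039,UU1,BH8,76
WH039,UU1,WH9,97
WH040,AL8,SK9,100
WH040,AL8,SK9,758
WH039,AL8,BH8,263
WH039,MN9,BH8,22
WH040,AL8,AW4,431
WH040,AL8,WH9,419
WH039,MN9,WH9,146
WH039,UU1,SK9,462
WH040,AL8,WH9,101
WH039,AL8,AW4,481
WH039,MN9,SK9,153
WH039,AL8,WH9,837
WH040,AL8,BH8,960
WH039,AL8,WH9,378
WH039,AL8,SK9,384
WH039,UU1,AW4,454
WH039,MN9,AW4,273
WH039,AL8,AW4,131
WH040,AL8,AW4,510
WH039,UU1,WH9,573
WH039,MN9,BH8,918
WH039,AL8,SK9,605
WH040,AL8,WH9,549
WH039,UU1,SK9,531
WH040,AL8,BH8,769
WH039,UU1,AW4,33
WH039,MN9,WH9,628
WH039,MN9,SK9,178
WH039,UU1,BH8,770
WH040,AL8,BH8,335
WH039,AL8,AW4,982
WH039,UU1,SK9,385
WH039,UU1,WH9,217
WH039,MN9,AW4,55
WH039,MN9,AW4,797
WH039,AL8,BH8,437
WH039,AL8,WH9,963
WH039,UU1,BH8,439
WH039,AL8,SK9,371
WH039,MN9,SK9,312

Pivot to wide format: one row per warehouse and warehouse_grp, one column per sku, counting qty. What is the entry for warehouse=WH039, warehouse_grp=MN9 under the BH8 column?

Rows with warehouse=WH039, warehouse_grp=MN9 and sku=BH8: qty values are 192, 22, 918.
3 rows match — count = 3.

3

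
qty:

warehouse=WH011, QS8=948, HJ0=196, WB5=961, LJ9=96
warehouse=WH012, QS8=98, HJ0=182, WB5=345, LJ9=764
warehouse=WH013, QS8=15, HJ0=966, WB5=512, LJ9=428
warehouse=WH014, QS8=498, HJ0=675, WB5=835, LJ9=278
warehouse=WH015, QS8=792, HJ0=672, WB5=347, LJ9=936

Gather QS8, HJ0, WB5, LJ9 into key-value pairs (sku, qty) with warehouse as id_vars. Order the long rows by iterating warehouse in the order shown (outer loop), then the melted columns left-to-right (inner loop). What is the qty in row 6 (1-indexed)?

20 rows total (5 × 4). Row 6: index ⌊(6-1)/4⌋ = 1 into warehouse → WH012; (6-1) mod 4 = 1 into the melted columns → HJ0.
So row 6 is (WH012, HJ0, 182); qty = 182.

182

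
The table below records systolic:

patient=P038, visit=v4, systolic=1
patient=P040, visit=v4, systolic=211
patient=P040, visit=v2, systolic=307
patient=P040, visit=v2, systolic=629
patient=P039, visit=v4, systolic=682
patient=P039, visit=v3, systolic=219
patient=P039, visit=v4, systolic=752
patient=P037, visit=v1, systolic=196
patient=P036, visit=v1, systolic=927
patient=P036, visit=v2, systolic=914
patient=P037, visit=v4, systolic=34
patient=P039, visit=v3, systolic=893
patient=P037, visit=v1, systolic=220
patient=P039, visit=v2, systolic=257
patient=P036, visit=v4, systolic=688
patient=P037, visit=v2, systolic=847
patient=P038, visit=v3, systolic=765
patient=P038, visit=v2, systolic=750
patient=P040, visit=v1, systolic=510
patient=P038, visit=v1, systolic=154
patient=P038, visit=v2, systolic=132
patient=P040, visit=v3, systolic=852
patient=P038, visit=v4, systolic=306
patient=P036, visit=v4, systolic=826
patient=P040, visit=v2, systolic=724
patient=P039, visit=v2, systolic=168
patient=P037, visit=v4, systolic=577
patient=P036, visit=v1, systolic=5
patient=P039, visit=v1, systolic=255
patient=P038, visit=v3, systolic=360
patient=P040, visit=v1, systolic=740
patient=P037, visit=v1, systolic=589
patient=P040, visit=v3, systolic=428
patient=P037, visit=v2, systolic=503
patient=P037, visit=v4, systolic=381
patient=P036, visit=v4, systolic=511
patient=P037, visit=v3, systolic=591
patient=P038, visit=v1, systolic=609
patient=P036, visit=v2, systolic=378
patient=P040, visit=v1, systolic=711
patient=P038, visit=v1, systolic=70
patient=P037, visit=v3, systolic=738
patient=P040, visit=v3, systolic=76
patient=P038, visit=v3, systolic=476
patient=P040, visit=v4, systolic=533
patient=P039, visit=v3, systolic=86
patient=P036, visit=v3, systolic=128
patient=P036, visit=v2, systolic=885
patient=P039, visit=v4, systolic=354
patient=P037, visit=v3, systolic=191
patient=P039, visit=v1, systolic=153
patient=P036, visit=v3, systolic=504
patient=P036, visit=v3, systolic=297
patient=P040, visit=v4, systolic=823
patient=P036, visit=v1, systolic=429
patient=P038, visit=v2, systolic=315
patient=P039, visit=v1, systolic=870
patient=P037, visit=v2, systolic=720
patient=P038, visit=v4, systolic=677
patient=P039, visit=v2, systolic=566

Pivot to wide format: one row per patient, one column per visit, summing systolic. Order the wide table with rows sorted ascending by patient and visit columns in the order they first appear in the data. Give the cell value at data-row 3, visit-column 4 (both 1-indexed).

833

With rows sorted ascending by patient, row 3 is patient=P038. visit columns in first-appearance order: v4, v2, v3, v1; column 4 is v1.
Long rows with patient=P038, visit=v1: 154 + 609 + 70 = 833.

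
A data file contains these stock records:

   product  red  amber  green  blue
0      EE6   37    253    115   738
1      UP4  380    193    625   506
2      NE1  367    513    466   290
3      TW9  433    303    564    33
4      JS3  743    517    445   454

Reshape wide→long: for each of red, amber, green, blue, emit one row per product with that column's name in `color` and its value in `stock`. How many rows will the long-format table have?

5 product values × 4 melted columns = 20 rows.

20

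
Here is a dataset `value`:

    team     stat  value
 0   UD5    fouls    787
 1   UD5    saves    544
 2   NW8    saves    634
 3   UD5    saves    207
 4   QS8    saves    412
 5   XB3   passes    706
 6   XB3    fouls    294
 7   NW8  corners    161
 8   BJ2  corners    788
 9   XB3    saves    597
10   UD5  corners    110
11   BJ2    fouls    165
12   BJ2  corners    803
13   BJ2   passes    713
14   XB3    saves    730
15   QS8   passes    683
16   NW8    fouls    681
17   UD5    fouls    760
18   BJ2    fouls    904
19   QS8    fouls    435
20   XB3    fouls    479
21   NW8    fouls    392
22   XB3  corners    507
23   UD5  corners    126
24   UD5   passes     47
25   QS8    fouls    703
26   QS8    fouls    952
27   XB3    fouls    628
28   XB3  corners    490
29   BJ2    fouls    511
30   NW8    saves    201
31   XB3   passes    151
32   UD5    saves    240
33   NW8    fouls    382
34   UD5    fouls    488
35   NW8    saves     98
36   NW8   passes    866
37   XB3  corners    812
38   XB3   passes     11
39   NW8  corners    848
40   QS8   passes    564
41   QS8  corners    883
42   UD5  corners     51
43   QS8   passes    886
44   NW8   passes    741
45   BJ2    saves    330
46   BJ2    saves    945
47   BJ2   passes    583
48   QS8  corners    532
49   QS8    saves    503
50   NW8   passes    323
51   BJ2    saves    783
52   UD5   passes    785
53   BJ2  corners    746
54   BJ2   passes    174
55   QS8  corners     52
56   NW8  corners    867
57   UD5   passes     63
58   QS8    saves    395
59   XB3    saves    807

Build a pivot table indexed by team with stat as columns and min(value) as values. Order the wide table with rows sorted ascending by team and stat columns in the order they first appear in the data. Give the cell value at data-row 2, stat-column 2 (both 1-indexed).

With rows sorted ascending by team, row 2 is team=NW8. stat columns in first-appearance order: fouls, saves, passes, corners; column 2 is saves.
Long rows with team=NW8, stat=saves: min(634, 201, 98) = 98.

98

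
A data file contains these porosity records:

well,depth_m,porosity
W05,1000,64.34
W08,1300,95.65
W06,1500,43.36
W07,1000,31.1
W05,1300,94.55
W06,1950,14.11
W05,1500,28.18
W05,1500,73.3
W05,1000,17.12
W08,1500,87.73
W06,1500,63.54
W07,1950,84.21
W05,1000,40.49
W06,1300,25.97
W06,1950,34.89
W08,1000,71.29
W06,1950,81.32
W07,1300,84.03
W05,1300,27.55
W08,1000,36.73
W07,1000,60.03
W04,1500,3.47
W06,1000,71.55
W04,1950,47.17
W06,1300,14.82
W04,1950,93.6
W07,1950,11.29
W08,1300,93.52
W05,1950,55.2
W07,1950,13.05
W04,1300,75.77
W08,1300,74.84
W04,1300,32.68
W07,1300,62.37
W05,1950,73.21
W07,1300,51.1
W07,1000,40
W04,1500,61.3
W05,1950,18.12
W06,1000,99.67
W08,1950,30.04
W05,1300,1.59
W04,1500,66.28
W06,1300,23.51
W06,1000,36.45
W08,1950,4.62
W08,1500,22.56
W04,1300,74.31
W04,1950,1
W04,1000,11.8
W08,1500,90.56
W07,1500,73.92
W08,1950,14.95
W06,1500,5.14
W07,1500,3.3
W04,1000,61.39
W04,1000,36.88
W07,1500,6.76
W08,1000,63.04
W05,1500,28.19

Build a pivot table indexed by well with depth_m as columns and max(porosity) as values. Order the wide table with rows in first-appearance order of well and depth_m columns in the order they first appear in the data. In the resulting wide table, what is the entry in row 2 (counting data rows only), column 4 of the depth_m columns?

With rows in first-appearance order of well, row 2 is well=W08. depth_m columns in first-appearance order: 1000, 1300, 1500, 1950; column 4 is 1950.
Long rows with well=W08, depth_m=1950: max(30.04, 4.62, 14.95) = 30.04.

30.04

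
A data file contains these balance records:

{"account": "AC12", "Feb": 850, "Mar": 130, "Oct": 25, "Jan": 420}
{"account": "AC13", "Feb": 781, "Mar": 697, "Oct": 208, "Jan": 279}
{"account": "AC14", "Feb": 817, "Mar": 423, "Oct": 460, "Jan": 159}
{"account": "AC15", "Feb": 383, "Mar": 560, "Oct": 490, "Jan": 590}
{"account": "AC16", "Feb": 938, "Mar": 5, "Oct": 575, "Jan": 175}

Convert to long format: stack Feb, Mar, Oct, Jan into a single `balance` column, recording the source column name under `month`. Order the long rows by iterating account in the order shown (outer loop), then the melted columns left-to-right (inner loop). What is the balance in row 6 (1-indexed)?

697

20 rows total (5 × 4). Row 6: index ⌊(6-1)/4⌋ = 1 into account → AC13; (6-1) mod 4 = 1 into the melted columns → Mar.
So row 6 is (AC13, Mar, 697); balance = 697.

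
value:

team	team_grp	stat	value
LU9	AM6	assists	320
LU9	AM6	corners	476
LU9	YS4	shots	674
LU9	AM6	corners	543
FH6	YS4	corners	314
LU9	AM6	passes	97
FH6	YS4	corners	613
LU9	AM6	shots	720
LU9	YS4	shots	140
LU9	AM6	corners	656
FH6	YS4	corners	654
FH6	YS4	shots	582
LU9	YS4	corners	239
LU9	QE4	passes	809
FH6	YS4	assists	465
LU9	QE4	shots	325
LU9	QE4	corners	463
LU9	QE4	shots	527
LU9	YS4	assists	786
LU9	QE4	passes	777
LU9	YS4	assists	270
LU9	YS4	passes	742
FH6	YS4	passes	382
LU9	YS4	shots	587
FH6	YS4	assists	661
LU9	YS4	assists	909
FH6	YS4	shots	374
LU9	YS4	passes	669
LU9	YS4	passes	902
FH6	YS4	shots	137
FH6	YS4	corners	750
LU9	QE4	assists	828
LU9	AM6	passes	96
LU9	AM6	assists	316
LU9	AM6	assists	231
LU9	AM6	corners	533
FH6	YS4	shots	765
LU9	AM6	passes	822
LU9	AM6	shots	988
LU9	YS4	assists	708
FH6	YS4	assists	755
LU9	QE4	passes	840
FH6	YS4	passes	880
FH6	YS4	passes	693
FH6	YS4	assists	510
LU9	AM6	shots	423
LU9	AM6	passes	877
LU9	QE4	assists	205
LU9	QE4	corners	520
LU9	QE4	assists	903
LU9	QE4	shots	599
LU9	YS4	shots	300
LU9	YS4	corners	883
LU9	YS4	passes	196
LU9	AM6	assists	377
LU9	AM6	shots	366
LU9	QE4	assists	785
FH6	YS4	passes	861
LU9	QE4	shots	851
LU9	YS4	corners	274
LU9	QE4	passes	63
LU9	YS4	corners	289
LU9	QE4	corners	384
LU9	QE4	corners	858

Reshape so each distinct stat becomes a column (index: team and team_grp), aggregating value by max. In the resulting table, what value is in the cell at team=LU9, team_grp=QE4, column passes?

840

Rows with team=LU9, team_grp=QE4 and stat=passes: value values are 809, 777, 840, 63.
max(809, 777, 840, 63) = 840.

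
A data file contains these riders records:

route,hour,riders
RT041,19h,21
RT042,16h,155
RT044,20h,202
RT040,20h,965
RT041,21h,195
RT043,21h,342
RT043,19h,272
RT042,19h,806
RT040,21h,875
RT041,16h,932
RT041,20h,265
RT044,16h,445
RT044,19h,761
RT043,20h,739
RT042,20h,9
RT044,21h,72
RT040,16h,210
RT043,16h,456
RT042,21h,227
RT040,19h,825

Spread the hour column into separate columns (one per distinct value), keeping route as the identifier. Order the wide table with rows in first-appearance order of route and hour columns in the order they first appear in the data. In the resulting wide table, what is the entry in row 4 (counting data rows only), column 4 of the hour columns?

875

With rows in first-appearance order of route, row 4 is route=RT040. hour columns in first-appearance order: 19h, 16h, 20h, 21h; column 4 is 21h.
Long rows with route=RT040, hour=21h: riders = 875.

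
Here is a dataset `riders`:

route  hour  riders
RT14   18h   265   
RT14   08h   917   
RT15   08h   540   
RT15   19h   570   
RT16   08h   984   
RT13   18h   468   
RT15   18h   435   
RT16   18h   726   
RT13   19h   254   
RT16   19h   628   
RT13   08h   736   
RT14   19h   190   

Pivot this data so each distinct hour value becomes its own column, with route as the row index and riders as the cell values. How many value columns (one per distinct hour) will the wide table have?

3

3 distinct hour values: 08h, 18h, 19h.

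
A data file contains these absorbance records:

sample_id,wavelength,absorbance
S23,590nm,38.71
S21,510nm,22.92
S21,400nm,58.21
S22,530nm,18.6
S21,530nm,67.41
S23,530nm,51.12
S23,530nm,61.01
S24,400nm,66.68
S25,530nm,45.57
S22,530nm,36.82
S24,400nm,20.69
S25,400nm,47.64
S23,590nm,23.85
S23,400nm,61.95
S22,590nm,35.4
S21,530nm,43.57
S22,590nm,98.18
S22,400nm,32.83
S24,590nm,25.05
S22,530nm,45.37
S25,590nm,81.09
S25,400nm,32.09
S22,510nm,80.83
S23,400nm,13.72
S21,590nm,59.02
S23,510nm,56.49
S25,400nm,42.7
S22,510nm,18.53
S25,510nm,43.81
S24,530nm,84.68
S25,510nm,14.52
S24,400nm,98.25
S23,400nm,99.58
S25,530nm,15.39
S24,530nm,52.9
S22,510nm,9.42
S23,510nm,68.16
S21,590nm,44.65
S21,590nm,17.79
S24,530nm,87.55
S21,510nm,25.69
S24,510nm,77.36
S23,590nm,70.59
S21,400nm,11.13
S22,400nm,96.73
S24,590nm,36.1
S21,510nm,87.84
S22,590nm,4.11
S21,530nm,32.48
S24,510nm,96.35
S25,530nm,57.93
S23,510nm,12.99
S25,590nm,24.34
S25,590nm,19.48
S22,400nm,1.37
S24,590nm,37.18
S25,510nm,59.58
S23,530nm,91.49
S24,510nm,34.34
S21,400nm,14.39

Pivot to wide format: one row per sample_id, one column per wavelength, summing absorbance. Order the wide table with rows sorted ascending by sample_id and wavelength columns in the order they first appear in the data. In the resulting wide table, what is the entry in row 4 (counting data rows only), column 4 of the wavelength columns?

225.13

With rows sorted ascending by sample_id, row 4 is sample_id=S24. wavelength columns in first-appearance order: 590nm, 510nm, 400nm, 530nm; column 4 is 530nm.
Long rows with sample_id=S24, wavelength=530nm: 84.68 + 52.9 + 87.55 = 225.13.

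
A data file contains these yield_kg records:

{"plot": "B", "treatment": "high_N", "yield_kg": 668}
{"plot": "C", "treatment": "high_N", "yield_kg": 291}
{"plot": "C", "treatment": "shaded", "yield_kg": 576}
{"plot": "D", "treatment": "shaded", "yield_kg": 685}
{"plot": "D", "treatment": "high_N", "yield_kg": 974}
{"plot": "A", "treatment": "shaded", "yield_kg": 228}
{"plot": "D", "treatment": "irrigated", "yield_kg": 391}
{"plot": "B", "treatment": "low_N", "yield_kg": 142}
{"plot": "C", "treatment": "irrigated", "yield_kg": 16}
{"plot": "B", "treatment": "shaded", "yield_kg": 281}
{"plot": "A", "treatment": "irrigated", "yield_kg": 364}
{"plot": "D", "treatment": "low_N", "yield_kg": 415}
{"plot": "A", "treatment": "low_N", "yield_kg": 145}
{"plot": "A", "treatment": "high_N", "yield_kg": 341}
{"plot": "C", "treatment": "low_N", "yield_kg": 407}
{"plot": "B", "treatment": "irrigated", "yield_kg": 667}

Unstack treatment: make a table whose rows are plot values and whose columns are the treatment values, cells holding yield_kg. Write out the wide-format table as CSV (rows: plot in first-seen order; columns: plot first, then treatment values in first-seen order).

Columns: plot plus the 4 distinct treatment values (high_N, shaded, irrigated, low_N).
For example, row B column high_N takes yield_kg=668 from the long row (B, high_N).

plot,high_N,shaded,irrigated,low_N
B,668,281,667,142
C,291,576,16,407
D,974,685,391,415
A,341,228,364,145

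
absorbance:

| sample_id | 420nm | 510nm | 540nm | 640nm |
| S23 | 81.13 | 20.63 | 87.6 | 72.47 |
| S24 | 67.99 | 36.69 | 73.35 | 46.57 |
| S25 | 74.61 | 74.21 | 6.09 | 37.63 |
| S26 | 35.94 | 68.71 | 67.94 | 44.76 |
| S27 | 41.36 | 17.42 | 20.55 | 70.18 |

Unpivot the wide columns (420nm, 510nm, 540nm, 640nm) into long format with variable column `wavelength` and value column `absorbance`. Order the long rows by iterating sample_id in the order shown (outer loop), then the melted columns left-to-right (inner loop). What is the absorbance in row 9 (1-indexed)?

74.61

20 rows total (5 × 4). Row 9: index ⌊(9-1)/4⌋ = 2 into sample_id → S25; (9-1) mod 4 = 0 into the melted columns → 420nm.
So row 9 is (S25, 420nm, 74.61); absorbance = 74.61.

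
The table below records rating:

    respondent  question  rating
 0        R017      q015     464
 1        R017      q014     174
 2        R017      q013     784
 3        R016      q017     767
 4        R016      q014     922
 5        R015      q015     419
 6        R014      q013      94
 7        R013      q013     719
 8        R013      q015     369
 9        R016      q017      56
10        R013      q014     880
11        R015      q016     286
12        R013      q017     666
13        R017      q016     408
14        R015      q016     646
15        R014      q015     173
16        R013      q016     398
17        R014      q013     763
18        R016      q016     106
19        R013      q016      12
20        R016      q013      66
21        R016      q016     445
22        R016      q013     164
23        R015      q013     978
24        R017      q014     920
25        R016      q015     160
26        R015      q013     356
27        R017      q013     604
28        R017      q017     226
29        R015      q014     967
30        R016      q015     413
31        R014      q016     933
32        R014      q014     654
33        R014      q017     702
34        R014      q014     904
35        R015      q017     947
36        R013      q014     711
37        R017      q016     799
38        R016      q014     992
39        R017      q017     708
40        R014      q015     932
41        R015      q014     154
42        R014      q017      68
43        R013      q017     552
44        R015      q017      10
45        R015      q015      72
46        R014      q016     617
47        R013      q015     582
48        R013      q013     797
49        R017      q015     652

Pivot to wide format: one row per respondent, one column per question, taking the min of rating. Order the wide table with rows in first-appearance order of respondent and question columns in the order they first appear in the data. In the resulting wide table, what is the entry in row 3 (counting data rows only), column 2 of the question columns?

154

With rows in first-appearance order of respondent, row 3 is respondent=R015. question columns in first-appearance order: q015, q014, q013, q017, q016; column 2 is q014.
Long rows with respondent=R015, question=q014: min(967, 154) = 154.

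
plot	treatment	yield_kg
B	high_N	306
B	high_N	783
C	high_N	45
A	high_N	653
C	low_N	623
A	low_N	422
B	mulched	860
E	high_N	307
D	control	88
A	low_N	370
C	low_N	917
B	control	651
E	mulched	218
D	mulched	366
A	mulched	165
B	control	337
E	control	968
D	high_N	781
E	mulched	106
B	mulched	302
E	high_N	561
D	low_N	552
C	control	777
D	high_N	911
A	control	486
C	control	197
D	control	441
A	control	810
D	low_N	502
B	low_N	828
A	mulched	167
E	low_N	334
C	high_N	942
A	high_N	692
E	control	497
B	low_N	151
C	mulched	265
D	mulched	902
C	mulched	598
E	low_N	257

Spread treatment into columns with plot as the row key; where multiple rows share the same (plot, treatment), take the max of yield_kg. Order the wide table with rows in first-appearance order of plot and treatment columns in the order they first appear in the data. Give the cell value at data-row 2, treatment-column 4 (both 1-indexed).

777

With rows in first-appearance order of plot, row 2 is plot=C. treatment columns in first-appearance order: high_N, low_N, mulched, control; column 4 is control.
Long rows with plot=C, treatment=control: max(777, 197) = 777.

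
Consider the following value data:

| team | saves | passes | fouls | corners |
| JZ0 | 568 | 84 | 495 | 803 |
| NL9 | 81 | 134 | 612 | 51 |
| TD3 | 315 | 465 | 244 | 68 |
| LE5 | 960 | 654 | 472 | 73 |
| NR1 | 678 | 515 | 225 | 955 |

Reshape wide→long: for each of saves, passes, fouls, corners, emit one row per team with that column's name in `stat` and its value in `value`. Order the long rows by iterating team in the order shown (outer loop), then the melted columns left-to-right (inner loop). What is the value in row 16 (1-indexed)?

73

20 rows total (5 × 4). Row 16: index ⌊(16-1)/4⌋ = 3 into team → LE5; (16-1) mod 4 = 3 into the melted columns → corners.
So row 16 is (LE5, corners, 73); value = 73.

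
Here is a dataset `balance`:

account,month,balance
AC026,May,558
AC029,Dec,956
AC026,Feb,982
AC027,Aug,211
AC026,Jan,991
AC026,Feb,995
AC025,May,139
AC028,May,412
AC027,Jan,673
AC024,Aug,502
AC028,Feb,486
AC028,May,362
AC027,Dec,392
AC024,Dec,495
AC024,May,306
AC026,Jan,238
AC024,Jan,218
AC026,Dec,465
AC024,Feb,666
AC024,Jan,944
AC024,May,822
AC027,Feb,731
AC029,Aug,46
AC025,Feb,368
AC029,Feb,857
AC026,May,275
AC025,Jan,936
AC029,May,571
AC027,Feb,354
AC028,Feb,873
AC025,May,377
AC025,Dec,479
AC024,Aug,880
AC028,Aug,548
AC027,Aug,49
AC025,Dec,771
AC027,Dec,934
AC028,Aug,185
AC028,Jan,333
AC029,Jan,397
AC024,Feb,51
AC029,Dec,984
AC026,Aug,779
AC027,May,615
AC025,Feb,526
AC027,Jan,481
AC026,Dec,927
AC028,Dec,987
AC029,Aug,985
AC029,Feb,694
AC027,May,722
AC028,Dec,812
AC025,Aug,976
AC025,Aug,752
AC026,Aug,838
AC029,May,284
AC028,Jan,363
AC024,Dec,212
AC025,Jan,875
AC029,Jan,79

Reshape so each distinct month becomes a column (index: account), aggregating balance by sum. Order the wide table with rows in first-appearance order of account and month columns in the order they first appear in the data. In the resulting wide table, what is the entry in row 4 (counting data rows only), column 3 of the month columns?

894

With rows in first-appearance order of account, row 4 is account=AC025. month columns in first-appearance order: May, Dec, Feb, Aug, Jan; column 3 is Feb.
Long rows with account=AC025, month=Feb: 368 + 526 = 894.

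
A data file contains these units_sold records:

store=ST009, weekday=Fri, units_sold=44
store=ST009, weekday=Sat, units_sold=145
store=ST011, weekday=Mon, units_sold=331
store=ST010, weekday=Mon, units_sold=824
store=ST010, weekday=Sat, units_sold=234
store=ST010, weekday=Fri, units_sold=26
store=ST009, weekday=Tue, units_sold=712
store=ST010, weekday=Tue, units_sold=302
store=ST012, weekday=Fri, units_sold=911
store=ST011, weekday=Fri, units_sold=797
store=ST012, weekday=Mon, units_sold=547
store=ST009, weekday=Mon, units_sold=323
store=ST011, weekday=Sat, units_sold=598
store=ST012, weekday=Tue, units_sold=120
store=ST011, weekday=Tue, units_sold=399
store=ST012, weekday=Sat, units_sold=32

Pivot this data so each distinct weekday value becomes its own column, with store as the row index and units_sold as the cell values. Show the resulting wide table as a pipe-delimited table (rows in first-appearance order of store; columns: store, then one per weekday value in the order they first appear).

Columns: store plus the 4 distinct weekday values (Fri, Sat, Mon, Tue).
For example, row ST009 column Fri takes units_sold=44 from the long row (ST009, Fri).

| store | Fri | Sat | Mon | Tue |
| ST009 | 44 | 145 | 323 | 712 |
| ST011 | 797 | 598 | 331 | 399 |
| ST010 | 26 | 234 | 824 | 302 |
| ST012 | 911 | 32 | 547 | 120 |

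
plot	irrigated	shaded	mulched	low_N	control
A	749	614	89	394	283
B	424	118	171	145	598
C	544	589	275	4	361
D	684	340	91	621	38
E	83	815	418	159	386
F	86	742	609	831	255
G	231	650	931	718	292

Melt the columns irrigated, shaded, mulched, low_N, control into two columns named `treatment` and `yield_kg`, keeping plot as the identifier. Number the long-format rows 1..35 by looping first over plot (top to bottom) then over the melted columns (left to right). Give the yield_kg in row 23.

418

35 rows total (7 × 5). Row 23: index ⌊(23-1)/5⌋ = 4 into plot → E; (23-1) mod 5 = 2 into the melted columns → mulched.
So row 23 is (E, mulched, 418); yield_kg = 418.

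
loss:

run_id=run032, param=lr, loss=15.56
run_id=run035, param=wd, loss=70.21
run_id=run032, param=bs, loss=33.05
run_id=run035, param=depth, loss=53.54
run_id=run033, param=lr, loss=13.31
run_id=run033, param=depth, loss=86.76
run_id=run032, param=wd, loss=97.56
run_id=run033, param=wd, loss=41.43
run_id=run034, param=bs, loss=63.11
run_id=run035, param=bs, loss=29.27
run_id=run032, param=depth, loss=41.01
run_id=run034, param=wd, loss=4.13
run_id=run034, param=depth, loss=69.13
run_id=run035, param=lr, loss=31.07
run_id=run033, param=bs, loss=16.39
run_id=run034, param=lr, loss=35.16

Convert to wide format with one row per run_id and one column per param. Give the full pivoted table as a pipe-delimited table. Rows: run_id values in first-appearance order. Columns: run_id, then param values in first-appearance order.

| run_id | lr | wd | bs | depth |
| run032 | 15.56 | 97.56 | 33.05 | 41.01 |
| run035 | 31.07 | 70.21 | 29.27 | 53.54 |
| run033 | 13.31 | 41.43 | 16.39 | 86.76 |
| run034 | 35.16 | 4.13 | 63.11 | 69.13 |

Columns: run_id plus the 4 distinct param values (lr, wd, bs, depth).
For example, row run032 column lr takes loss=15.56 from the long row (run032, lr).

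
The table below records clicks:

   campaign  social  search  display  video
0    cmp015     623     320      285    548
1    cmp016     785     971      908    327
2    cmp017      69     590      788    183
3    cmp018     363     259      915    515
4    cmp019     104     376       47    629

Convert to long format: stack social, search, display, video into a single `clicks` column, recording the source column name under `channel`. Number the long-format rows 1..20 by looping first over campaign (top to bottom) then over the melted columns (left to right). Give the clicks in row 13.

20 rows total (5 × 4). Row 13: index ⌊(13-1)/4⌋ = 3 into campaign → cmp018; (13-1) mod 4 = 0 into the melted columns → social.
So row 13 is (cmp018, social, 363); clicks = 363.

363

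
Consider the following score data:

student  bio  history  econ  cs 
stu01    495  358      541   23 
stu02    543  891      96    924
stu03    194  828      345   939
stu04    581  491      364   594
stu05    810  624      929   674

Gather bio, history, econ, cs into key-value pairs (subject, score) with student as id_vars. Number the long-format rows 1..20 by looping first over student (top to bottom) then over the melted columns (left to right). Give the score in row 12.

20 rows total (5 × 4). Row 12: index ⌊(12-1)/4⌋ = 2 into student → stu03; (12-1) mod 4 = 3 into the melted columns → cs.
So row 12 is (stu03, cs, 939); score = 939.

939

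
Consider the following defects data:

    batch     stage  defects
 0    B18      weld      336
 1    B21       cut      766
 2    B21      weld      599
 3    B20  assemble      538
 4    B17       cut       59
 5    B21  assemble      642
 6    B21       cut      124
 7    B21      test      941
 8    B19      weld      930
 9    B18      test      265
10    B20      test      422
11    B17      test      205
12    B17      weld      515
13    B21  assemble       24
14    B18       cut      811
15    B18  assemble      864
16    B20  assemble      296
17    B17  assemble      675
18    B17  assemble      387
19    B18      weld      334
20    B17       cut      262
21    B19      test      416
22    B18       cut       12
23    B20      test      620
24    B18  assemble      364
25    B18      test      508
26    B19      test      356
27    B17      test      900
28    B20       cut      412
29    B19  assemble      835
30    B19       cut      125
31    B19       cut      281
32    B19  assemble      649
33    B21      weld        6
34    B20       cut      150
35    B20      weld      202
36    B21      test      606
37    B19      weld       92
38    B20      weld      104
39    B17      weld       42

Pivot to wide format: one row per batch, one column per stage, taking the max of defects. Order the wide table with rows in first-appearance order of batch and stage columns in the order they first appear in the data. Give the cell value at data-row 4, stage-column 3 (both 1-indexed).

675

With rows in first-appearance order of batch, row 4 is batch=B17. stage columns in first-appearance order: weld, cut, assemble, test; column 3 is assemble.
Long rows with batch=B17, stage=assemble: max(675, 387) = 675.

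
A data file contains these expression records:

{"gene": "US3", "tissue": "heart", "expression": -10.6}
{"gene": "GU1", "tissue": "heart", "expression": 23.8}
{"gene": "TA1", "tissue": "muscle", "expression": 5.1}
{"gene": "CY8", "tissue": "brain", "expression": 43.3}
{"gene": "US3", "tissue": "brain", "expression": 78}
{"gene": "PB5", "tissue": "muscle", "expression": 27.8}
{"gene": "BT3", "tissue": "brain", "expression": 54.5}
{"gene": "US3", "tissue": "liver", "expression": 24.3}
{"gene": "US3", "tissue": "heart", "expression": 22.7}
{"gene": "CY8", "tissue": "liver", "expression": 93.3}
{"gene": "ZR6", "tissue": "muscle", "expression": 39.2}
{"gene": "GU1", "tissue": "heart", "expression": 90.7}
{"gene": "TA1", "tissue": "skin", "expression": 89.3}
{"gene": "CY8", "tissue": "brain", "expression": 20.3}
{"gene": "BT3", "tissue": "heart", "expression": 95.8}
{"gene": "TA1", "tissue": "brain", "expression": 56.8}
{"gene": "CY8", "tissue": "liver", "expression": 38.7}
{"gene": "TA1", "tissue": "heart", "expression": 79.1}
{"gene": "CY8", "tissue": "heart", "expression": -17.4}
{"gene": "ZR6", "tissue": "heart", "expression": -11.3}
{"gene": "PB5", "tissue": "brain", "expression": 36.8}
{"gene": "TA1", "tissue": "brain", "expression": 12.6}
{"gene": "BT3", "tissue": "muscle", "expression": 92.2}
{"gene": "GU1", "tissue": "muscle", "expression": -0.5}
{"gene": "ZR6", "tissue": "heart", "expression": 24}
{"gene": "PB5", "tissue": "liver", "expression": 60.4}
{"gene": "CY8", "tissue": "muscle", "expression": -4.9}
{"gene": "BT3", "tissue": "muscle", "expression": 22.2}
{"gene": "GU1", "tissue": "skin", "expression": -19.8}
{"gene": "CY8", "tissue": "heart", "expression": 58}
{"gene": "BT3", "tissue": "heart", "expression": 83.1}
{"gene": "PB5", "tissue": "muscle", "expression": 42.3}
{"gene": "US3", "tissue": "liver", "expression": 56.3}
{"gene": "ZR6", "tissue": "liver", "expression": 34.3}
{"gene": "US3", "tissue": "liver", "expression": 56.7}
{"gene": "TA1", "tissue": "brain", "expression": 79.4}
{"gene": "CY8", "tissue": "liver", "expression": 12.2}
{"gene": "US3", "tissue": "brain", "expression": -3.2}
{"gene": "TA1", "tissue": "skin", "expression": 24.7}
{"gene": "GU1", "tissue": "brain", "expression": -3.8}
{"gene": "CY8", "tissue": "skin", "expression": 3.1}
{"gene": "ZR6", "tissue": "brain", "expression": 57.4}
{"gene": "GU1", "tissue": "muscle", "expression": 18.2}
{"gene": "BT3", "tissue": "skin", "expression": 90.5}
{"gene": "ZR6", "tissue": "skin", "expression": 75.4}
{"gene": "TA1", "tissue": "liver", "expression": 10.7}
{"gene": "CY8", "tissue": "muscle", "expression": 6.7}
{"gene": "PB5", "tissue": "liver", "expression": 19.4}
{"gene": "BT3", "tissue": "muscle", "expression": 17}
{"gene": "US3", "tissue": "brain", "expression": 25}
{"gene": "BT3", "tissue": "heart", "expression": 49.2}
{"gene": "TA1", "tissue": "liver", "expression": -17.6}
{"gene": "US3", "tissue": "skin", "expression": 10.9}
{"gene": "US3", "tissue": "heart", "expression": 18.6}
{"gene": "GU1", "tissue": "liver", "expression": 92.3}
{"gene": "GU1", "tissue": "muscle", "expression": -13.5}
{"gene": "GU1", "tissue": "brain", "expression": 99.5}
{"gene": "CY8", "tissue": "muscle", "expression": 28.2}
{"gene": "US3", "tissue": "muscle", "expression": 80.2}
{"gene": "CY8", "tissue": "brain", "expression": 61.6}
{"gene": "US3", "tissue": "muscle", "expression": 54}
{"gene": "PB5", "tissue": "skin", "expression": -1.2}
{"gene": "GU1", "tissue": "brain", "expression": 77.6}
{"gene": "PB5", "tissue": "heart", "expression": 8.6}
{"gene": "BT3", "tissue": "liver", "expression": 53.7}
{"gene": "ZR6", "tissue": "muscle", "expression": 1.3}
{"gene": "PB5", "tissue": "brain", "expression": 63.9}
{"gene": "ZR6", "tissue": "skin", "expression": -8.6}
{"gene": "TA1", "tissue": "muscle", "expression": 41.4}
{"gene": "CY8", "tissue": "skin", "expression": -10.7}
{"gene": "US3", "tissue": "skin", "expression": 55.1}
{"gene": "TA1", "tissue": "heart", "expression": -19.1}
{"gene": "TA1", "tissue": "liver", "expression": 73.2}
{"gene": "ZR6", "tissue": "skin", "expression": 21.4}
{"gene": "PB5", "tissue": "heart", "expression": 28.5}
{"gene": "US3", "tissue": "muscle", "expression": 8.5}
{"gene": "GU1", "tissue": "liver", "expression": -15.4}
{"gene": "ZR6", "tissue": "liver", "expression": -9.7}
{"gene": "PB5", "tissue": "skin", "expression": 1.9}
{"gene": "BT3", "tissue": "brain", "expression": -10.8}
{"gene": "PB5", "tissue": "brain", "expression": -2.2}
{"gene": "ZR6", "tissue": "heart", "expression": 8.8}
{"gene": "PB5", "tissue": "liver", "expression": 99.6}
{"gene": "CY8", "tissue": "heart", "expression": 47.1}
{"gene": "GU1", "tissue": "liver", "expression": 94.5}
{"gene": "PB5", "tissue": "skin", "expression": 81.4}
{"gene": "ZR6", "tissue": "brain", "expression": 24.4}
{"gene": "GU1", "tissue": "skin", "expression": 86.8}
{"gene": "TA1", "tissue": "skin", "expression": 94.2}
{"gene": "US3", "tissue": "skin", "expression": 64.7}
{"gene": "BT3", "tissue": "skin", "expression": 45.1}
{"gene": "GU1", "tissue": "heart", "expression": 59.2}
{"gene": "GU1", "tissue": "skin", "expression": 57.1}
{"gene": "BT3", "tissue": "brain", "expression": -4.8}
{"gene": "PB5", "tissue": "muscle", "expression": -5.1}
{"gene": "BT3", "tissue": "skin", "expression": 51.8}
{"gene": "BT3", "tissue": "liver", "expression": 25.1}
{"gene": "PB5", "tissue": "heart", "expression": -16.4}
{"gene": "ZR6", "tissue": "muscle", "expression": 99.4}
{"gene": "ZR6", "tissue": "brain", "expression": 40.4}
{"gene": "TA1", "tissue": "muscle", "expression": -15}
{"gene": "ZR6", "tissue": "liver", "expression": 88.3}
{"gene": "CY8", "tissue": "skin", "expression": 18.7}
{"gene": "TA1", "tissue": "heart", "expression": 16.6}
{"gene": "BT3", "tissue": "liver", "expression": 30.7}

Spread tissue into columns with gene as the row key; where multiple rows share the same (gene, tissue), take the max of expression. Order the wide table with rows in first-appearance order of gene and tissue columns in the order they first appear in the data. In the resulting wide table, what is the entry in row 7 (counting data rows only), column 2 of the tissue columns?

With rows in first-appearance order of gene, row 7 is gene=ZR6. tissue columns in first-appearance order: heart, muscle, brain, liver, skin; column 2 is muscle.
Long rows with gene=ZR6, tissue=muscle: max(39.2, 1.3, 99.4) = 99.4.

99.4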